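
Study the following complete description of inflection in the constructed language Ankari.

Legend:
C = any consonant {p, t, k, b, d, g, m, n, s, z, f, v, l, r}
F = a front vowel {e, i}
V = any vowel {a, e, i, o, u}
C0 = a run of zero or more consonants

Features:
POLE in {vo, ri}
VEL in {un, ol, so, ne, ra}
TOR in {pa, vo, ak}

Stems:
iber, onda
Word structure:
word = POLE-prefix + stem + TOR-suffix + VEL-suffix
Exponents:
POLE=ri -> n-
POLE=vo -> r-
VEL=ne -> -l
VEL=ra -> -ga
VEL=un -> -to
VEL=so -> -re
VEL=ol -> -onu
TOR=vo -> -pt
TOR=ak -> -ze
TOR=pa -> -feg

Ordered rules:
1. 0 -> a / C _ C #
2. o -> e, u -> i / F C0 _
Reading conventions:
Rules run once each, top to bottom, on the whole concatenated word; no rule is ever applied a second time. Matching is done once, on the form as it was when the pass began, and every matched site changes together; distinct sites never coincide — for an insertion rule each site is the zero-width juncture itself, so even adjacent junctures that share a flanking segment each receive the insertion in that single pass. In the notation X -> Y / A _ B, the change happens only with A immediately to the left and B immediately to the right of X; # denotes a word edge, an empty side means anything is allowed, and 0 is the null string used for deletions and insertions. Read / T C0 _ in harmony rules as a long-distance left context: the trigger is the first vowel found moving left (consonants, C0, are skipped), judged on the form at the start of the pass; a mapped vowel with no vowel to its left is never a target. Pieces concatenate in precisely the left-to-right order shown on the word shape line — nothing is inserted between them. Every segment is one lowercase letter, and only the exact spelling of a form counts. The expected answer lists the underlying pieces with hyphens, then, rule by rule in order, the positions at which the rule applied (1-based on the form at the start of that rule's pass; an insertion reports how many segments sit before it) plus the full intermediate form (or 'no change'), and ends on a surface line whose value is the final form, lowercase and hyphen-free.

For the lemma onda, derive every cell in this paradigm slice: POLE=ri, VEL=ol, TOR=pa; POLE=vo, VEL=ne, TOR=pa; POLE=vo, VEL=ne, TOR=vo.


cell POLE=ri, VEL=ol, TOR=pa:
underlying: n-onda-feg-onu
1. 0 -> a / C _ C #: no change
2. o -> e, u -> i / F C0 _: fires at position(s) 9: nondafegenu
surface: nondafegenu

cell POLE=vo, VEL=ne, TOR=pa:
underlying: r-onda-feg-l
1. 0 -> a / C _ C #: inserts after position(s) 8: rondafegal
2. o -> e, u -> i / F C0 _: no change
surface: rondafegal

cell POLE=vo, VEL=ne, TOR=vo:
underlying: r-onda-pt-l
1. 0 -> a / C _ C #: inserts after position(s) 7: rondaptal
2. o -> e, u -> i / F C0 _: no change
surface: rondaptal


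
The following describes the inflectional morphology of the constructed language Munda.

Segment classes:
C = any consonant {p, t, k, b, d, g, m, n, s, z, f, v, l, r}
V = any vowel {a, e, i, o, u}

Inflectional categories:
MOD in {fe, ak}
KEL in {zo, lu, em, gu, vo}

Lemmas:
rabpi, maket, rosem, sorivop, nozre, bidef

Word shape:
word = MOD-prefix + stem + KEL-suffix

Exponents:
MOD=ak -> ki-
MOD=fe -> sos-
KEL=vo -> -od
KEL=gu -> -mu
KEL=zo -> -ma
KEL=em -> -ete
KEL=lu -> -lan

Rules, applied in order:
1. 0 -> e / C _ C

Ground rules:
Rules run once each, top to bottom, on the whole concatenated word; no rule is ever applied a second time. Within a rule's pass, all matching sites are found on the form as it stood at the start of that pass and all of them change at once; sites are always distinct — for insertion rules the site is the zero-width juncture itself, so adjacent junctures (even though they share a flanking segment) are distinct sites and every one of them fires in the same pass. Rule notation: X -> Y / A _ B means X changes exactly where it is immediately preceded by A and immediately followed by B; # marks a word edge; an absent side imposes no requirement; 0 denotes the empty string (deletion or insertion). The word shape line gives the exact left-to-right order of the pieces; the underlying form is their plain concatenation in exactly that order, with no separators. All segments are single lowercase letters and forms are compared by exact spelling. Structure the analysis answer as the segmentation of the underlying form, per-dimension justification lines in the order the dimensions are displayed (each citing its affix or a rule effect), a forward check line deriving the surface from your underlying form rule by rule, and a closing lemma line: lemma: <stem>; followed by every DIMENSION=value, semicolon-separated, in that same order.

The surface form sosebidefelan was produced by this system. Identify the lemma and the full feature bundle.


underlying: sos-bidef-lan
MOD=fe - signalled by the affix sos-
KEL=lu - signalled by the affix -lan
check: sosbideflan -> sosebidefelan
lemma: bidef; MOD=fe; KEL=lu


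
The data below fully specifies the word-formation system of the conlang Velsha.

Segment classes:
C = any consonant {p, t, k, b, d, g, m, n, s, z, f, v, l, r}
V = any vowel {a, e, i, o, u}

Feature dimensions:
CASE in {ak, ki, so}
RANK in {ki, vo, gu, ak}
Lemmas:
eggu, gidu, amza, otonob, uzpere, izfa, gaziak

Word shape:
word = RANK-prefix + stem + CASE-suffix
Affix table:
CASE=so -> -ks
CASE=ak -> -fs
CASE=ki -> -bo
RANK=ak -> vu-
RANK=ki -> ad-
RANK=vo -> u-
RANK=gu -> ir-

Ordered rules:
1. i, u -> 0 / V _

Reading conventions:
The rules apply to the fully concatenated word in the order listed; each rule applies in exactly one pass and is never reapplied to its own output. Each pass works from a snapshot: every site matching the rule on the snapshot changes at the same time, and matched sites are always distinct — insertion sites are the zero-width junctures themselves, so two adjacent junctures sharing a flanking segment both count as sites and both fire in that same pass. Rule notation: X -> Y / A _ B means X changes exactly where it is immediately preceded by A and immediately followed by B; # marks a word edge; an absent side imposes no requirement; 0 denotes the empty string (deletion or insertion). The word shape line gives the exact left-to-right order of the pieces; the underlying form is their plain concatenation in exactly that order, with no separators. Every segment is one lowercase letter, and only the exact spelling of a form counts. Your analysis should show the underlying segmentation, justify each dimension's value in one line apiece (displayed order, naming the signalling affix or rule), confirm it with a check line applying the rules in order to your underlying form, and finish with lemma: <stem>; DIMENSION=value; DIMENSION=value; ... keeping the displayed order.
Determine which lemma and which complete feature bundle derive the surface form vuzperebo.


underlying: vu-uzpere-bo
CASE=ki - signalled by the affix -bo
RANK=ak - signalled by the affix vu-
check: vuuzperebo -> vuzperebo
lemma: uzpere; CASE=ki; RANK=ak


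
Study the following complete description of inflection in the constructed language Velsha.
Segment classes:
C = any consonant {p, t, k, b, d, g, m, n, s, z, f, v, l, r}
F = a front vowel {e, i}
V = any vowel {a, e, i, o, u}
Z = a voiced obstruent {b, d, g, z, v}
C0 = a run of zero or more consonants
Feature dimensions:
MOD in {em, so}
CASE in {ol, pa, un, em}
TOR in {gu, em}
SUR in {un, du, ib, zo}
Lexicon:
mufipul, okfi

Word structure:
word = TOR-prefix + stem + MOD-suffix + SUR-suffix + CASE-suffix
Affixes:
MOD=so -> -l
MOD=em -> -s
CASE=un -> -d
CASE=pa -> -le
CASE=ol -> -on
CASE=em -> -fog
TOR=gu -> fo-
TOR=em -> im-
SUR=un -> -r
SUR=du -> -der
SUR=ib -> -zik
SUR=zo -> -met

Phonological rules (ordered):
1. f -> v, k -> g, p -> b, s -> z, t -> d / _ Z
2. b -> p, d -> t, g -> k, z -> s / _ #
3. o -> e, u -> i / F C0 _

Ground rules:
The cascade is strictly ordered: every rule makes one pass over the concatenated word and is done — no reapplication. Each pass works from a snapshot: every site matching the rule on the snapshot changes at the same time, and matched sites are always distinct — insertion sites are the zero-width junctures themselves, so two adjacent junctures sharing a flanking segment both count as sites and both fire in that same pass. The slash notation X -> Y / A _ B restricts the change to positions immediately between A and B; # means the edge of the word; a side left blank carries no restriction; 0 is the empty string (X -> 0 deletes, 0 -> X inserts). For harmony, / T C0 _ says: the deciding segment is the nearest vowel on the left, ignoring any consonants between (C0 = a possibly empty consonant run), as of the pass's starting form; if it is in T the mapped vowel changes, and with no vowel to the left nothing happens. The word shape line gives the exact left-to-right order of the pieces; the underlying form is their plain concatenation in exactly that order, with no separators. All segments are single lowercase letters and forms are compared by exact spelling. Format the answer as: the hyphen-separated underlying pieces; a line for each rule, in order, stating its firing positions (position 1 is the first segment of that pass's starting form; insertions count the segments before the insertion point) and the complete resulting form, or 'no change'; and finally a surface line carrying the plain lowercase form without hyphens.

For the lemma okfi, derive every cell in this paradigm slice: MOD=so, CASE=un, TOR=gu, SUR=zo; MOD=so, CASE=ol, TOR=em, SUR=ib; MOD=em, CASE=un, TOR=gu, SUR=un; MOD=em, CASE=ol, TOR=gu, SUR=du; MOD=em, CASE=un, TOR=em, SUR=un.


cell MOD=so, CASE=un, TOR=gu, SUR=zo:
underlying: fo-okfi-l-met-d
1. f -> v, k -> g, p -> b, s -> z, t -> d / _ Z: fires at position(s) 10: fookfilmedd
2. b -> p, d -> t, g -> k, z -> s / _ #: fires at position(s) 11: fookfilmedt
3. o -> e, u -> i / F C0 _: no change
surface: fookfilmedt

cell MOD=so, CASE=ol, TOR=em, SUR=ib:
underlying: im-okfi-l-zik-on
1. f -> v, k -> g, p -> b, s -> z, t -> d / _ Z: no change
2. b -> p, d -> t, g -> k, z -> s / _ #: no change
3. o -> e, u -> i / F C0 _: fires at position(s) 3, 11: imekfilziken
surface: imekfilziken

cell MOD=em, CASE=un, TOR=gu, SUR=un:
underlying: fo-okfi-s-r-d
1. f -> v, k -> g, p -> b, s -> z, t -> d / _ Z: no change
2. b -> p, d -> t, g -> k, z -> s / _ #: fires at position(s) 9: fookfisrt
3. o -> e, u -> i / F C0 _: no change
surface: fookfisrt

cell MOD=em, CASE=ol, TOR=gu, SUR=du:
underlying: fo-okfi-s-der-on
1. f -> v, k -> g, p -> b, s -> z, t -> d / _ Z: fires at position(s) 7: fookfizderon
2. b -> p, d -> t, g -> k, z -> s / _ #: no change
3. o -> e, u -> i / F C0 _: fires at position(s) 11: fookfizderen
surface: fookfizderen

cell MOD=em, CASE=un, TOR=em, SUR=un:
underlying: im-okfi-s-r-d
1. f -> v, k -> g, p -> b, s -> z, t -> d / _ Z: no change
2. b -> p, d -> t, g -> k, z -> s / _ #: fires at position(s) 9: imokfisrt
3. o -> e, u -> i / F C0 _: fires at position(s) 3: imekfisrt
surface: imekfisrt


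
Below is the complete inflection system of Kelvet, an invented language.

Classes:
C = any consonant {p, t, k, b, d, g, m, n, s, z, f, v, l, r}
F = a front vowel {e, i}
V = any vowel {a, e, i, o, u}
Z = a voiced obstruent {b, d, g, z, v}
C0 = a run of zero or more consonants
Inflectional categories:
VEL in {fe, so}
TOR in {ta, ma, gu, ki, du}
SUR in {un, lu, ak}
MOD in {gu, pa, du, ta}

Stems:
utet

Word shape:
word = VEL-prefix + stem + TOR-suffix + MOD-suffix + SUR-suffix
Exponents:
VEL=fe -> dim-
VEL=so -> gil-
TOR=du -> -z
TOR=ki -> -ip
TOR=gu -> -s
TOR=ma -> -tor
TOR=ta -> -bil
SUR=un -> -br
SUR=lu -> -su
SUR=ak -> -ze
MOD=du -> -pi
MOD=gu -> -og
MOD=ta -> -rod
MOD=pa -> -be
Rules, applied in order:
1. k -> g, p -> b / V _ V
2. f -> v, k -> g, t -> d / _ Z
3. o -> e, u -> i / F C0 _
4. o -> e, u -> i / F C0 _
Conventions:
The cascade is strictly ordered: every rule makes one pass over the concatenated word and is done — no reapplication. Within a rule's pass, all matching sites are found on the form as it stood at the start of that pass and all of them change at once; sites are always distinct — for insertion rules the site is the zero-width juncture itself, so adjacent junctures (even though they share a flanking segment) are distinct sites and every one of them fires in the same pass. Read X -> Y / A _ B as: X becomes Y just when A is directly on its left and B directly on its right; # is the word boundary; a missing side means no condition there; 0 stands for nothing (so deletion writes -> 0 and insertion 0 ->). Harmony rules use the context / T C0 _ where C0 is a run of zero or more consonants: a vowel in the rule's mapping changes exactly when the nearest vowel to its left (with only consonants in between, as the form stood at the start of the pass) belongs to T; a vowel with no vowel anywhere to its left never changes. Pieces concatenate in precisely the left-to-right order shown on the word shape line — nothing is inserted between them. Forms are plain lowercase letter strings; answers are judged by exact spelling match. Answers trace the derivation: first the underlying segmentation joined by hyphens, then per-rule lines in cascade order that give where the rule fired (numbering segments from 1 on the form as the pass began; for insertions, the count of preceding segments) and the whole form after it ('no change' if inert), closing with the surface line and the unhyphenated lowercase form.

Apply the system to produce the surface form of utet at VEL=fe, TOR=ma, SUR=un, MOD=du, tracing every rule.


underlying: dim-utet-tor-pi-br
1. k -> g, p -> b / V _ V: no change
2. f -> v, k -> g, t -> d / _ Z: no change
3. o -> e, u -> i / F C0 _: fires at position(s) 4, 9: dimitetterpibr
4. o -> e, u -> i / F C0 _: no change
surface: dimitetterpibr


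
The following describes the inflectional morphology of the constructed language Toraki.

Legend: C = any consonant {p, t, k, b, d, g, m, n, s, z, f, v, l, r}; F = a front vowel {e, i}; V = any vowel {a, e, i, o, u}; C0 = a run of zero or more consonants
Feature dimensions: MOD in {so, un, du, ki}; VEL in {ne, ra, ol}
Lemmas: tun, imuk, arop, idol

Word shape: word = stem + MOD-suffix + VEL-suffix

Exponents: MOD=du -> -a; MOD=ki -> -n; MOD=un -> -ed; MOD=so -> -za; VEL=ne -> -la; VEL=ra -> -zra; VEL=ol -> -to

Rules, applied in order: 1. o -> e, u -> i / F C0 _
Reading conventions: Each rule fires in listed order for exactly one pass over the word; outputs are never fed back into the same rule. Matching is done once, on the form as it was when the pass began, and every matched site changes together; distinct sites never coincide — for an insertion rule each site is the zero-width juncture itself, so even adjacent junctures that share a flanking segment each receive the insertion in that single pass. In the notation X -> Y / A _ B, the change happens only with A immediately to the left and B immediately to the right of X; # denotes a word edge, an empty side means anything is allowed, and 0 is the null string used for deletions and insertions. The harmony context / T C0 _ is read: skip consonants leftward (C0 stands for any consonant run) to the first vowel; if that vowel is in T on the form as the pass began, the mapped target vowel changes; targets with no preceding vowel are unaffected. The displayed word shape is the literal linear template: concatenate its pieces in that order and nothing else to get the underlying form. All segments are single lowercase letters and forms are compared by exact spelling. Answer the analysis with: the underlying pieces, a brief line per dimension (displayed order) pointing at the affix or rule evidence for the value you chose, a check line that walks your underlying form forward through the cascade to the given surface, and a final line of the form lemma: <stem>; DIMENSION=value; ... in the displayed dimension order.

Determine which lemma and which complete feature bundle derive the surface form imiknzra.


underlying: imuk-n-zra
MOD=ki - signalled by the affix -n
VEL=ra - signalled by the affix -zra
check: imuknzra -> imiknzra
lemma: imuk; MOD=ki; VEL=ra


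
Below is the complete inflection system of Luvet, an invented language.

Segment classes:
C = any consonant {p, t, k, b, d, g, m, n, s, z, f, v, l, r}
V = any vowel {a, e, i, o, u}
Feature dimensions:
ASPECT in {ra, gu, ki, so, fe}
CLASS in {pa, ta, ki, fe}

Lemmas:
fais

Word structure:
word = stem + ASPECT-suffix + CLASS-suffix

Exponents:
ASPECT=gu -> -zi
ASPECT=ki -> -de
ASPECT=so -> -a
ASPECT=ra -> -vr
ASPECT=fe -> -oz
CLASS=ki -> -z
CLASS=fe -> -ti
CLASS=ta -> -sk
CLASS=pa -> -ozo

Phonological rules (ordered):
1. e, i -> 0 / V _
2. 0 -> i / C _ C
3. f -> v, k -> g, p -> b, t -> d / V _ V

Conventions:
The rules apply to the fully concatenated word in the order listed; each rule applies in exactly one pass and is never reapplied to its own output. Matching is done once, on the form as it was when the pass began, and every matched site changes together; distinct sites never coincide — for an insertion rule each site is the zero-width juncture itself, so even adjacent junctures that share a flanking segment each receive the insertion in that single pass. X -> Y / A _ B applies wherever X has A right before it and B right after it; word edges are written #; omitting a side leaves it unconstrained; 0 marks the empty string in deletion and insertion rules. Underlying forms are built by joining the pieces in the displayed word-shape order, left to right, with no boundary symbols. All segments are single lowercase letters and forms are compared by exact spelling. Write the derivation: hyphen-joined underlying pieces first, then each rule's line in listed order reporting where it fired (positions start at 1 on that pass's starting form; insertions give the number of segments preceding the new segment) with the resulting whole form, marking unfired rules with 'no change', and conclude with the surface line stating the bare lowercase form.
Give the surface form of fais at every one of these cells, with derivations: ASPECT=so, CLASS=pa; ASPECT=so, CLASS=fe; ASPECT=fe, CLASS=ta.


cell ASPECT=so, CLASS=pa:
underlying: fais-a-ozo
1. e, i -> 0 / V _: fires at position(s) 3: fasaozo
2. 0 -> i / C _ C: no change
3. f -> v, k -> g, p -> b, t -> d / V _ V: no change
surface: fasaozo

cell ASPECT=so, CLASS=fe:
underlying: fais-a-ti
1. e, i -> 0 / V _: fires at position(s) 3: fasati
2. 0 -> i / C _ C: no change
3. f -> v, k -> g, p -> b, t -> d / V _ V: fires at position(s) 5: fasadi
surface: fasadi

cell ASPECT=fe, CLASS=ta:
underlying: fais-oz-sk
1. e, i -> 0 / V _: fires at position(s) 3: fasozsk
2. 0 -> i / C _ C: inserts after position(s) 5, 6: fasozisik
3. f -> v, k -> g, p -> b, t -> d / V _ V: no change
surface: fasozisik


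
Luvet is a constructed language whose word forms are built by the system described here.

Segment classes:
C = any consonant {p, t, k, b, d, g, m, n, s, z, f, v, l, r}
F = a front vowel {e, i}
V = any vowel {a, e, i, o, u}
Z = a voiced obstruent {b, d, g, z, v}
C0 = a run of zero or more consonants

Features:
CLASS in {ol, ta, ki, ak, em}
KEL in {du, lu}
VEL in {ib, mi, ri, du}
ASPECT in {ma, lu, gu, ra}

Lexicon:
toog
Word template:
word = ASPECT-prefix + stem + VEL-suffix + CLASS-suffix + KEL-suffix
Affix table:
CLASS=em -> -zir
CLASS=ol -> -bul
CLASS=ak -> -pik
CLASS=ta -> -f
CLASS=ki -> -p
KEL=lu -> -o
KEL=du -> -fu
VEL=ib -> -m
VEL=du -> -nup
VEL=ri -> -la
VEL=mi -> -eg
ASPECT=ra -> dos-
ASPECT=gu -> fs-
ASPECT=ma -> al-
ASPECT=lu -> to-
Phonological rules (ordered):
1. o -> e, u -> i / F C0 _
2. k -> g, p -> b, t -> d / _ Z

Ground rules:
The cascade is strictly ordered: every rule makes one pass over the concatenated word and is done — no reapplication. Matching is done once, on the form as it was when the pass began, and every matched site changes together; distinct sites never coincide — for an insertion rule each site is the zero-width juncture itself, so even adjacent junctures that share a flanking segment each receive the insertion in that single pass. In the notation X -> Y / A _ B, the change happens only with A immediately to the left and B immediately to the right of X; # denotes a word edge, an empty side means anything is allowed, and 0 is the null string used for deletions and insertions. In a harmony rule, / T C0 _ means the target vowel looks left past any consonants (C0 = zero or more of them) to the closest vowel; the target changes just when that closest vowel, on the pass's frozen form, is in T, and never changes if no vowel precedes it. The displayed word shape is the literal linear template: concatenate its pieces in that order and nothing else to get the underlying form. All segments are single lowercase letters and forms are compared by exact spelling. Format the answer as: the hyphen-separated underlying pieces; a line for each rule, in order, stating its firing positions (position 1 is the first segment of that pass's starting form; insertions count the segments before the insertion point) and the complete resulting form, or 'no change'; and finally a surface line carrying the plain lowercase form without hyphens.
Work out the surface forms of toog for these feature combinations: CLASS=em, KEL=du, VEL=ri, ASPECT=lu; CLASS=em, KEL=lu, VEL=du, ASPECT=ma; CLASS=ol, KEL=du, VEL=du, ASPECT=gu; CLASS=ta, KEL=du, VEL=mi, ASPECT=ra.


cell CLASS=em, KEL=du, VEL=ri, ASPECT=lu:
underlying: to-toog-la-zir-fu
1. o -> e, u -> i / F C0 _: fires at position(s) 13: totooglazirfi
2. k -> g, p -> b, t -> d / _ Z: no change
surface: totooglazirfi

cell CLASS=em, KEL=lu, VEL=du, ASPECT=ma:
underlying: al-toog-nup-zir-o
1. o -> e, u -> i / F C0 _: fires at position(s) 13: altoognupzire
2. k -> g, p -> b, t -> d / _ Z: fires at position(s) 9: altoognubzire
surface: altoognubzire

cell CLASS=ol, KEL=du, VEL=du, ASPECT=gu:
underlying: fs-toog-nup-bul-fu
1. o -> e, u -> i / F C0 _: no change
2. k -> g, p -> b, t -> d / _ Z: fires at position(s) 9: fstoognubbulfu
surface: fstoognubbulfu

cell CLASS=ta, KEL=du, VEL=mi, ASPECT=ra:
underlying: dos-toog-eg-f-fu
1. o -> e, u -> i / F C0 _: fires at position(s) 12: dostoogegffi
2. k -> g, p -> b, t -> d / _ Z: no change
surface: dostoogegffi


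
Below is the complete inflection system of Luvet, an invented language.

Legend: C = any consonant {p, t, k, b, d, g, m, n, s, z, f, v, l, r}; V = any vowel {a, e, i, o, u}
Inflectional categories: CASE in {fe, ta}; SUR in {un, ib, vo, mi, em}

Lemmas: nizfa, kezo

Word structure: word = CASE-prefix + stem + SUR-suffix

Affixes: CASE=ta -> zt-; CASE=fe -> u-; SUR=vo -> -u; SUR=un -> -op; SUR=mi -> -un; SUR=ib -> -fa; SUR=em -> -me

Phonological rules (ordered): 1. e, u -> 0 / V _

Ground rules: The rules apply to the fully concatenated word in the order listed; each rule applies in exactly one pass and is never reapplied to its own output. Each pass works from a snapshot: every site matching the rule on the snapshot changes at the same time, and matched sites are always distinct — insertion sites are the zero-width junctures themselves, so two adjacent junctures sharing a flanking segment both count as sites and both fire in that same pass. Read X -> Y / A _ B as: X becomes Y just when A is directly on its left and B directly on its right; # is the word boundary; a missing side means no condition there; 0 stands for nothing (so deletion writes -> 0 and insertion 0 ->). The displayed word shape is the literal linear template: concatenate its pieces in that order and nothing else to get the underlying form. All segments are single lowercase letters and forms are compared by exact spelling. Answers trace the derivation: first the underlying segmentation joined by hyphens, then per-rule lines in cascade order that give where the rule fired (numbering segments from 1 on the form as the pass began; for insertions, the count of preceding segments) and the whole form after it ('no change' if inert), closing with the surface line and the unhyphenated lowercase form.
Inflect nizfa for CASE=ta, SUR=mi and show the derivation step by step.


underlying: zt-nizfa-un
1. e, u -> 0 / V _: fires at position(s) 8: ztnizfan
surface: ztnizfan


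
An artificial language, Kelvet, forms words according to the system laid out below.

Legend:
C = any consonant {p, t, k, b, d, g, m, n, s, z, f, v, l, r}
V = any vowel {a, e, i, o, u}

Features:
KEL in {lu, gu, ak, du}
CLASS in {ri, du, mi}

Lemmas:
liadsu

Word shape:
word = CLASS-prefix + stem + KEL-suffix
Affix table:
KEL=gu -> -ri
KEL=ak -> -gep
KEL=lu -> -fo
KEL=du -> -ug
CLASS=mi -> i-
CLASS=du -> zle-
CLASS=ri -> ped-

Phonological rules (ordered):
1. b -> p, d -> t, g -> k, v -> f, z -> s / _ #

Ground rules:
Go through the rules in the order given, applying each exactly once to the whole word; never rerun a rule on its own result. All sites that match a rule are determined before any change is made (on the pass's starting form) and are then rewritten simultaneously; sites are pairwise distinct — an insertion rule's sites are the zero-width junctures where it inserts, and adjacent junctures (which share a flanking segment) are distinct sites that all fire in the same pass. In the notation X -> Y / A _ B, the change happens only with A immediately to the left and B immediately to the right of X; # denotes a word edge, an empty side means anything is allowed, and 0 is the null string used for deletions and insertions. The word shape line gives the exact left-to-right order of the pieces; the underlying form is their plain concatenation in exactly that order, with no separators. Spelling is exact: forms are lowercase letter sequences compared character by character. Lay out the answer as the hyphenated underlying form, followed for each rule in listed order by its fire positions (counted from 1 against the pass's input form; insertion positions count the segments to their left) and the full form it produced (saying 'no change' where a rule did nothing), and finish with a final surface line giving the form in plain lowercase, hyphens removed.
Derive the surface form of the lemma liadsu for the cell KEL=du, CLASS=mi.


underlying: i-liadsu-ug
1. b -> p, d -> t, g -> k, v -> f, z -> s / _ #: fires at position(s) 9: iliadsuuk
surface: iliadsuuk


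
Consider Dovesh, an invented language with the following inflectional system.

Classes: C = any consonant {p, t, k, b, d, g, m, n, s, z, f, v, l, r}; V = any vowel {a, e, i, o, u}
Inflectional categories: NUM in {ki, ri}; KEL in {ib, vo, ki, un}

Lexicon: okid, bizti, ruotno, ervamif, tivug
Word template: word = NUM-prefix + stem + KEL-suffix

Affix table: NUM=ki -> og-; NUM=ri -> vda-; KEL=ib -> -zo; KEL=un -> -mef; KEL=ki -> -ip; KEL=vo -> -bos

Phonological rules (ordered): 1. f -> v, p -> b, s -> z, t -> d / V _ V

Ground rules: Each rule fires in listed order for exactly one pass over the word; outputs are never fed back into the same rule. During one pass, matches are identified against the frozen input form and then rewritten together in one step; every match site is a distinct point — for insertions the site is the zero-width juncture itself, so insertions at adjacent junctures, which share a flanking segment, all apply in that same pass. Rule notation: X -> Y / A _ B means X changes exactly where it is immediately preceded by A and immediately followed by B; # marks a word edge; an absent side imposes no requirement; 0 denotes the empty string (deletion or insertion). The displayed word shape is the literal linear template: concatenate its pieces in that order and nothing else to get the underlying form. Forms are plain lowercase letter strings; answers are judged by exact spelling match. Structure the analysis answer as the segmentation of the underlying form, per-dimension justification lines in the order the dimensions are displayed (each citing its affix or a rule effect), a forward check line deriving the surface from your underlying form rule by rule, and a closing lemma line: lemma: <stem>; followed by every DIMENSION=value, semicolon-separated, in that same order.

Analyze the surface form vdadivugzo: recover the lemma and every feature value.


underlying: vda-tivug-zo
NUM=ri - signalled by the affix vda-
KEL=ib - signalled by the affix -zo
check: vdativugzo -> vdadivugzo
lemma: tivug; NUM=ri; KEL=ib


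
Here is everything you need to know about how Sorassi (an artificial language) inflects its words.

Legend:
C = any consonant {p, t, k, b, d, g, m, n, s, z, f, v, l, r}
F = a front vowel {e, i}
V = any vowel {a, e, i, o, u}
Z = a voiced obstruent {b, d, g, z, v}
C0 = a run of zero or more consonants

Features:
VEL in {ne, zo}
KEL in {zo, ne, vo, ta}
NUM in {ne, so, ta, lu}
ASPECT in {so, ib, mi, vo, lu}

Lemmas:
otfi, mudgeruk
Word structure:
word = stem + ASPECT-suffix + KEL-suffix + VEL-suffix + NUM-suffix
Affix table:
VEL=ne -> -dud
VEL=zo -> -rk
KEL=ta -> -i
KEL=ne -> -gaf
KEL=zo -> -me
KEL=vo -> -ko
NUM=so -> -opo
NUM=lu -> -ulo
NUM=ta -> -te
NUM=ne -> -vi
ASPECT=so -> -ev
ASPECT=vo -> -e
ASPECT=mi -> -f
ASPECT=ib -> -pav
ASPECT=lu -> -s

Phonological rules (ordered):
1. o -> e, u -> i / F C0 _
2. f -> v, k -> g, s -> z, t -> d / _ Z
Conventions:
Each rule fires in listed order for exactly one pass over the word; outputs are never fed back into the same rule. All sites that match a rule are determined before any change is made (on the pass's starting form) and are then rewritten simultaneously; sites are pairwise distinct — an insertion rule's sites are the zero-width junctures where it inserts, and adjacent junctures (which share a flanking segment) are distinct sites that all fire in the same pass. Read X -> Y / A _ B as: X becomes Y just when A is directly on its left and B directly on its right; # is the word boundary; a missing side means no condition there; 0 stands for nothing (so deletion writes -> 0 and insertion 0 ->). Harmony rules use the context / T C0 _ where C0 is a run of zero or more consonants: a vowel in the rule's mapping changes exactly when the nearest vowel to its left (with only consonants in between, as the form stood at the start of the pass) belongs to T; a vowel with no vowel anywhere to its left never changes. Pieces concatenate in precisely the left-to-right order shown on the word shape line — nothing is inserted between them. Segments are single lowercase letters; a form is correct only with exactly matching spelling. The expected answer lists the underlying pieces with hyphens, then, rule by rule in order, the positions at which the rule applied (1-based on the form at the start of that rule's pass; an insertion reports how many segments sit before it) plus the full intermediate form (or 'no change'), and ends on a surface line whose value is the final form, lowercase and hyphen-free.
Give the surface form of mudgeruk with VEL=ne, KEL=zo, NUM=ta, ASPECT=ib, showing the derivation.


underlying: mudgeruk-pav-me-dud-te
1. o -> e, u -> i / F C0 _: fires at position(s) 7, 15: mudgerikpavmedidte
2. f -> v, k -> g, s -> z, t -> d / _ Z: no change
surface: mudgerikpavmedidte


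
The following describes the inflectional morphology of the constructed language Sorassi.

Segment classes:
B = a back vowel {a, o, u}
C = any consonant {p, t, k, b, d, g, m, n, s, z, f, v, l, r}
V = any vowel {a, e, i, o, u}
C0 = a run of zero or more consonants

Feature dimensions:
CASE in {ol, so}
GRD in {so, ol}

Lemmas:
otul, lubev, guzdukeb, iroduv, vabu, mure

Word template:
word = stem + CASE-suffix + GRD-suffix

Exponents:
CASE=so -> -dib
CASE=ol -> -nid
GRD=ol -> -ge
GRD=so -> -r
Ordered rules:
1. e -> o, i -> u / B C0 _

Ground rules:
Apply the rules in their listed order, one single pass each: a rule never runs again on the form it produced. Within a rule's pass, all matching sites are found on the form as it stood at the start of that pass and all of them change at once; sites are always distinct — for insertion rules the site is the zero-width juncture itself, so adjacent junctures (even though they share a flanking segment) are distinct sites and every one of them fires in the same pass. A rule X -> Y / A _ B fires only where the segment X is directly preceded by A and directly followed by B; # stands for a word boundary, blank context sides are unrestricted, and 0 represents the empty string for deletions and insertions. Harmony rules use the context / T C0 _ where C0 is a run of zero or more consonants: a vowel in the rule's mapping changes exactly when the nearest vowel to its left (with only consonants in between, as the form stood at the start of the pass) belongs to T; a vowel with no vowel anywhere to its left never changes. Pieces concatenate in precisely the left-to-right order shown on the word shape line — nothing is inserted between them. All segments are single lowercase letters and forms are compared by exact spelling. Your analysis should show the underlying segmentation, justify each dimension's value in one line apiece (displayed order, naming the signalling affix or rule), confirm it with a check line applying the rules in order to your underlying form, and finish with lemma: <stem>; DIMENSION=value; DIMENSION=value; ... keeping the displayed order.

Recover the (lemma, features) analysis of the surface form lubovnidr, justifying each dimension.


underlying: lubev-nid-r
CASE=ol - signalled by the affix -nid
GRD=so - signalled by the affix -r
check: lubevnidr -> lubovnidr
lemma: lubev; CASE=ol; GRD=so


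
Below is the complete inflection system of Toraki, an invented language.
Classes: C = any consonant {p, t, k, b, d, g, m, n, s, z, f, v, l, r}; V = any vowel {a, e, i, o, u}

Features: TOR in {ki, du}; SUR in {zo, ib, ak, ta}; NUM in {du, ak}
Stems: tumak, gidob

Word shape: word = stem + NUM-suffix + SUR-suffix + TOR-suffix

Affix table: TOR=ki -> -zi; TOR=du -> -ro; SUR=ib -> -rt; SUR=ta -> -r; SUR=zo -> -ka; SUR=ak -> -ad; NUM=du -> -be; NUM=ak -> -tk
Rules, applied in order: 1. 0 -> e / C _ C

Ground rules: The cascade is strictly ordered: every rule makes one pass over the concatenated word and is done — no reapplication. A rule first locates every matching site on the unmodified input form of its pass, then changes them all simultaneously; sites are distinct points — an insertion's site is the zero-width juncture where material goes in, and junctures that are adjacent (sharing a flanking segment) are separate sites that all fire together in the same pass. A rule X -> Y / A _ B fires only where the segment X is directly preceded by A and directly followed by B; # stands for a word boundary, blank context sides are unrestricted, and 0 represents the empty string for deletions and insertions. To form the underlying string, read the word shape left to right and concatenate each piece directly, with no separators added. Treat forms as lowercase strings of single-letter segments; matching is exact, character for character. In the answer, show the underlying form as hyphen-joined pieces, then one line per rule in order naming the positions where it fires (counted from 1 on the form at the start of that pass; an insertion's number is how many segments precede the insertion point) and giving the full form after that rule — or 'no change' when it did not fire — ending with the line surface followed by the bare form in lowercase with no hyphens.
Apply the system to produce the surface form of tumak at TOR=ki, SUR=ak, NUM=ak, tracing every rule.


underlying: tumak-tk-ad-zi
1. 0 -> e / C _ C: inserts after position(s) 5, 6, 9: tumaketekadezi
surface: tumaketekadezi


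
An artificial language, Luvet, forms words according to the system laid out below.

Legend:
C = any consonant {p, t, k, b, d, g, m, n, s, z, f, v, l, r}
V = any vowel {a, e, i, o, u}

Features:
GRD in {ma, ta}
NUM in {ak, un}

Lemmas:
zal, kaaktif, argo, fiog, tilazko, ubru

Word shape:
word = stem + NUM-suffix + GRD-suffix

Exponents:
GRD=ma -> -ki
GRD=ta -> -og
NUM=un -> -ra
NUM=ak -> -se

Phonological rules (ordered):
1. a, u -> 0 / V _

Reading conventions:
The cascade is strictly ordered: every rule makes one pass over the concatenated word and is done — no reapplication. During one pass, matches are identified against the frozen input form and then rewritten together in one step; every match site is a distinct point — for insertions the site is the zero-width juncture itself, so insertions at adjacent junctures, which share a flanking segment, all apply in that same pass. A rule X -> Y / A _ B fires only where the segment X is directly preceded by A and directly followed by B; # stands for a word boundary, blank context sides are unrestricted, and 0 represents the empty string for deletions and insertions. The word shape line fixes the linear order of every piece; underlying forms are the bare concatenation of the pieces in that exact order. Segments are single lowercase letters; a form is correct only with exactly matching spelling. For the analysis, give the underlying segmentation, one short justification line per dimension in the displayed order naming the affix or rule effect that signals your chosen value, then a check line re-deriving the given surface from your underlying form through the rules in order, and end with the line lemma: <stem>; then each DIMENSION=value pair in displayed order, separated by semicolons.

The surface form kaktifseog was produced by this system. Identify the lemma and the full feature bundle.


underlying: kaaktif-se-og
GRD=ta - signalled by the affix -og
NUM=ak - signalled by the affix -se
check: kaaktifseog -> kaktifseog
lemma: kaaktif; GRD=ta; NUM=ak


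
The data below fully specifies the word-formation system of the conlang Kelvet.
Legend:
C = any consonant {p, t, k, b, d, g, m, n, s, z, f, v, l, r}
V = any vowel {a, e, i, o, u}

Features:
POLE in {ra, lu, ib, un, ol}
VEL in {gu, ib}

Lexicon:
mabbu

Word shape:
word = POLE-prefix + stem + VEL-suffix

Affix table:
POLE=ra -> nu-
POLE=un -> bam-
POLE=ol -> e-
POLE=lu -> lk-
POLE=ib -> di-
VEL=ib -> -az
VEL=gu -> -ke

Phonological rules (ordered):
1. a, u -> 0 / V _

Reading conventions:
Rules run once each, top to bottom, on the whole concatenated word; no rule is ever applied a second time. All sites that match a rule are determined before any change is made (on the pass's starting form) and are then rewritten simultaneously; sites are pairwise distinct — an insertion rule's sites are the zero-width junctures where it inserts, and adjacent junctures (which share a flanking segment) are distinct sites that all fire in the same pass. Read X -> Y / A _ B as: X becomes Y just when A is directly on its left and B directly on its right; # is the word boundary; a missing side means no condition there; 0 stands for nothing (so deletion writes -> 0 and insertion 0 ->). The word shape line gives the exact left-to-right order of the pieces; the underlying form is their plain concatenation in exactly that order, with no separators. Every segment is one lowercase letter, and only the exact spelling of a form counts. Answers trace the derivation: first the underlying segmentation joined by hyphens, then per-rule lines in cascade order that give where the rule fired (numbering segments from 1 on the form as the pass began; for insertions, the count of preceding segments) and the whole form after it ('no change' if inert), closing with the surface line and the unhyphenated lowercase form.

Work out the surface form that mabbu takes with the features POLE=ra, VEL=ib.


underlying: nu-mabbu-az
1. a, u -> 0 / V _: fires at position(s) 8: numabbuz
surface: numabbuz


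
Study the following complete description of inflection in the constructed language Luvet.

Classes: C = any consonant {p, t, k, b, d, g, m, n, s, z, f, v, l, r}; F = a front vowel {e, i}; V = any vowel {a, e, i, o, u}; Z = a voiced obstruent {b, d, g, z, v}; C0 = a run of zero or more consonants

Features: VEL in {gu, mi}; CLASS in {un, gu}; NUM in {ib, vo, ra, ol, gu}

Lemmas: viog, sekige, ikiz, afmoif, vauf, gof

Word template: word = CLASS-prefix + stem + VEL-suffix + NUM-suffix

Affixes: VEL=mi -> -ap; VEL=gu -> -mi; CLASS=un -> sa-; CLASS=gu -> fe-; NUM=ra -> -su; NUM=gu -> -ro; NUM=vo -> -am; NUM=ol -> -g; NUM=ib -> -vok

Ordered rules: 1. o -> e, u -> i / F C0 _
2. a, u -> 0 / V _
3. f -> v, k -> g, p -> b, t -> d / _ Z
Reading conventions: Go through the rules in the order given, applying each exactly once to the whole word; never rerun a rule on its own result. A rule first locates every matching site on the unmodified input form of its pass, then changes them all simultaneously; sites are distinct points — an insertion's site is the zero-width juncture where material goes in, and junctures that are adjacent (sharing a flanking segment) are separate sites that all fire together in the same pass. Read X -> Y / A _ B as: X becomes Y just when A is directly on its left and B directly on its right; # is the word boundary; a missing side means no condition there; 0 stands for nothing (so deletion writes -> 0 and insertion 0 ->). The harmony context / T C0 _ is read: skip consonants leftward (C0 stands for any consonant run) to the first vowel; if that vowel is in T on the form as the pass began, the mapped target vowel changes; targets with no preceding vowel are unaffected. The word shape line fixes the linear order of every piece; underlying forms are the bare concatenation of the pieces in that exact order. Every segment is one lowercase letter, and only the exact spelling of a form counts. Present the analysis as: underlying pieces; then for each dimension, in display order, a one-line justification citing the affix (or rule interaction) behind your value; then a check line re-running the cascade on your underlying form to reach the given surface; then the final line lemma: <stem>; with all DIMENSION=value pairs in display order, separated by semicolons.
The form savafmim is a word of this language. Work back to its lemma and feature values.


underlying: sa-vauf-mi-am
VEL=gu - signalled by the affix -mi
CLASS=un - signalled by the affix sa-
NUM=vo - signalled by the affix -am
check: savaufmiam -> savaufmiam -> savafmim -> savafmim
lemma: vauf; VEL=gu; CLASS=un; NUM=vo
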